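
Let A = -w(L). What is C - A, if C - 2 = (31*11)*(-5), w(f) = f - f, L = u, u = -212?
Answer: -1703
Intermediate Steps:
L = -212
w(f) = 0
C = -1703 (C = 2 + (31*11)*(-5) = 2 + 341*(-5) = 2 - 1705 = -1703)
A = 0 (A = -1*0 = 0)
C - A = -1703 - 1*0 = -1703 + 0 = -1703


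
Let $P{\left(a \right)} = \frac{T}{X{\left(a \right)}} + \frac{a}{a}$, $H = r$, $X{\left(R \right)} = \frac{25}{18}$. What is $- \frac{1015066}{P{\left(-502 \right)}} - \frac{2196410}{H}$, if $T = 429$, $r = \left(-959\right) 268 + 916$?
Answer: $- \frac{3240921485065}{991987856} \approx -3267.1$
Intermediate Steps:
$X{\left(R \right)} = \frac{25}{18}$ ($X{\left(R \right)} = 25 \cdot \frac{1}{18} = \frac{25}{18}$)
$r = -256096$ ($r = -257012 + 916 = -256096$)
$H = -256096$
$P{\left(a \right)} = \frac{7747}{25}$ ($P{\left(a \right)} = \frac{429}{\frac{25}{18}} + \frac{a}{a} = 429 \cdot \frac{18}{25} + 1 = \frac{7722}{25} + 1 = \frac{7747}{25}$)
$- \frac{1015066}{P{\left(-502 \right)}} - \frac{2196410}{H} = - \frac{1015066}{\frac{7747}{25}} - \frac{2196410}{-256096} = \left(-1015066\right) \frac{25}{7747} - - \frac{1098205}{128048} = - \frac{25376650}{7747} + \frac{1098205}{128048} = - \frac{3240921485065}{991987856}$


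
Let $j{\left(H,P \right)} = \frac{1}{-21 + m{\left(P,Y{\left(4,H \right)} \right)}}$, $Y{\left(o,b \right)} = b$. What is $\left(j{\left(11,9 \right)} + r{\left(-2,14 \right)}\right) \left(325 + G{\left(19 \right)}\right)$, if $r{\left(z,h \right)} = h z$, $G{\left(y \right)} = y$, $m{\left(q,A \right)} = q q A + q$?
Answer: $- \frac{8466184}{879} \approx -9631.6$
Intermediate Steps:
$m{\left(q,A \right)} = q + A q^{2}$ ($m{\left(q,A \right)} = q^{2} A + q = A q^{2} + q = q + A q^{2}$)
$j{\left(H,P \right)} = \frac{1}{-21 + P \left(1 + H P\right)}$
$\left(j{\left(11,9 \right)} + r{\left(-2,14 \right)}\right) \left(325 + G{\left(19 \right)}\right) = \left(\frac{1}{-21 + 9 \left(1 + 11 \cdot 9\right)} + 14 \left(-2\right)\right) \left(325 + 19\right) = \left(\frac{1}{-21 + 9 \left(1 + 99\right)} - 28\right) 344 = \left(\frac{1}{-21 + 9 \cdot 100} - 28\right) 344 = \left(\frac{1}{-21 + 900} - 28\right) 344 = \left(\frac{1}{879} - 28\right) 344 = \left(- \frac{24611}{879}\right) 344 = - \frac{8466184}{879}$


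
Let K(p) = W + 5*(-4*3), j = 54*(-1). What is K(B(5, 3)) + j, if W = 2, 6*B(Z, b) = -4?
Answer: -112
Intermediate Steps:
B(Z, b) = -2/3 (B(Z, b) = (1/6)*(-4) = -2/3)
j = -54
K(p) = -58 (K(p) = 2 + 5*(-4*3) = 2 + 5*(-12) = 2 - 60 = -58)
K(B(5, 3)) + j = -58 - 54 = -112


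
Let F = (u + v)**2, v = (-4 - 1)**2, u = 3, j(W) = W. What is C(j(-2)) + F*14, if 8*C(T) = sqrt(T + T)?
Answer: 10976 + I/4 ≈ 10976.0 + 0.25*I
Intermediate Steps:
C(T) = sqrt(2)*sqrt(T)/8 (C(T) = sqrt(T + T)/8 = sqrt(2*T)/8 = (sqrt(2)*sqrt(T))/8 = sqrt(2)*sqrt(T)/8)
v = 25 (v = (-5)**2 = 25)
F = 784 (F = (3 + 25)**2 = 28**2 = 784)
C(j(-2)) + F*14 = sqrt(2)*sqrt(-2)/8 + 784*14 = sqrt(2)*(I*sqrt(2))/8 + 10976 = I/4 + 10976 = 10976 + I/4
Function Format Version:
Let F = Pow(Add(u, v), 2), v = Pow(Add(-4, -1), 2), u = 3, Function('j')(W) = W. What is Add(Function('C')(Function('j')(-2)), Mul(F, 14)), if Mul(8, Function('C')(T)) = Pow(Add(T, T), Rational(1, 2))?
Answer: Add(10976, Mul(Rational(1, 4), I)) ≈ Add(10976., Mul(0.25000, I))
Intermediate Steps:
Function('C')(T) = Mul(Rational(1, 8), Pow(2, Rational(1, 2)), Pow(T, Rational(1, 2))) (Function('C')(T) = Mul(Rational(1, 8), Pow(Add(T, T), Rational(1, 2))) = Mul(Rational(1, 8), Pow(Mul(2, T), Rational(1, 2))) = Mul(Rational(1, 8), Mul(Pow(2, Rational(1, 2)), Pow(T, Rational(1, 2)))) = Mul(Rational(1, 8), Pow(2, Rational(1, 2)), Pow(T, Rational(1, 2))))
v = 25 (v = Pow(-5, 2) = 25)
F = 784 (F = Pow(Add(3, 25), 2) = Pow(28, 2) = 784)
Add(Function('C')(Function('j')(-2)), Mul(F, 14)) = Add(Mul(Rational(1, 8), Pow(2, Rational(1, 2)), Pow(-2, Rational(1, 2))), Mul(784, 14)) = Add(Mul(Rational(1, 8), Pow(2, Rational(1, 2)), Mul(I, Pow(2, Rational(1, 2)))), 10976) = Add(Mul(Rational(1, 4), I), 10976) = Add(10976, Mul(Rational(1, 4), I))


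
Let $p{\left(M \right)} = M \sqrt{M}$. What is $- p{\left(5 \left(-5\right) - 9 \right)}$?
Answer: $34 i \sqrt{34} \approx 198.25 i$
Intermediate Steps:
$p{\left(M \right)} = M^{\frac{3}{2}}$
$- p{\left(5 \left(-5\right) - 9 \right)} = - \left(5 \left(-5\right) - 9\right)^{\frac{3}{2}} = - \left(-25 - 9\right)^{\frac{3}{2}} = - \left(-34\right)^{\frac{3}{2}} = - \left(-34\right) i \sqrt{34} = 34 i \sqrt{34}$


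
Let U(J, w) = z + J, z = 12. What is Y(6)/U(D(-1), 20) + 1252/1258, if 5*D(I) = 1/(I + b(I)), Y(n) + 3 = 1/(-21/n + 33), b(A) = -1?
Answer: 27684/37111 ≈ 0.74598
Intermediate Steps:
Y(n) = -3 + 1/(33 - 21/n) (Y(n) = -3 + 1/(-21/n + 33) = -3 + 1/(33 - 21/n))
D(I) = 1/(5*(-1 + I)) (D(I) = 1/(5*(I - 1)) = 1/(5*(-1 + I)))
U(J, w) = 12 + J
Y(6)/U(D(-1), 20) + 1252/1258 = (7*(9 - 14*6)/(3*(-7 + 11*6)))/(12 + 1/(5*(-1 - 1))) + 1252/1258 = (7*(9 - 84)/(3*(-7 + 66)))/(12 + (1/5)/(-2)) + 1252*(1/1258) = ((7/3)*(-75)/59)/(12 + (1/5)*(-1/2)) + 626/629 = ((7/3)*(1/59)*(-75))/(12 - 1/10) + 626/629 = -175/(59*119/10) + 626/629 = -175/59*10/119 + 626/629 = -250/1003 + 626/629 = 27684/37111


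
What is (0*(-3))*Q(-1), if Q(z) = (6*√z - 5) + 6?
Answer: 0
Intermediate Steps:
Q(z) = 1 + 6*√z (Q(z) = (-5 + 6*√z) + 6 = 1 + 6*√z)
(0*(-3))*Q(-1) = (0*(-3))*(1 + 6*√(-1)) = 0*(1 + 6*I) = 0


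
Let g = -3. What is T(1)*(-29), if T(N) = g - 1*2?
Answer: 145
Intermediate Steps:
T(N) = -5 (T(N) = -3 - 1*2 = -3 - 2 = -5)
T(1)*(-29) = -5*(-29) = 145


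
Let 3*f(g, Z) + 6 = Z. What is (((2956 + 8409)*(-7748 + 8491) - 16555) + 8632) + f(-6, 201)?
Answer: 8436337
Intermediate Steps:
f(g, Z) = -2 + Z/3
(((2956 + 8409)*(-7748 + 8491) - 16555) + 8632) + f(-6, 201) = (((2956 + 8409)*(-7748 + 8491) - 16555) + 8632) + (-2 + (⅓)*201) = ((11365*743 - 16555) + 8632) + (-2 + 67) = ((8444195 - 16555) + 8632) + 65 = (8427640 + 8632) + 65 = 8436272 + 65 = 8436337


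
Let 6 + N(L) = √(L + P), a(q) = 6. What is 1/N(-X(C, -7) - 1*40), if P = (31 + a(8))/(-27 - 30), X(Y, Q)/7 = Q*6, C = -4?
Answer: 342/12389 + √823137/12389 ≈ 0.10084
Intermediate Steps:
X(Y, Q) = 42*Q (X(Y, Q) = 7*(Q*6) = 7*(6*Q) = 42*Q)
P = -37/57 (P = (31 + 6)/(-27 - 30) = 37/(-57) = 37*(-1/57) = -37/57 ≈ -0.64912)
N(L) = -6 + √(-37/57 + L) (N(L) = -6 + √(L - 37/57) = -6 + √(-37/57 + L))
1/N(-X(C, -7) - 1*40) = 1/(-6 + √(-2109 + 3249*(-42*(-7) - 1*40))/57) = 1/(-6 + √(-2109 + 3249*(-1*(-294) - 40))/57) = 1/(-6 + √(-2109 + 3249*(294 - 40))/57) = 1/(-6 + √(-2109 + 3249*254)/57) = 1/(-6 + √(-2109 + 825246)/57) = 1/(-6 + √823137/57)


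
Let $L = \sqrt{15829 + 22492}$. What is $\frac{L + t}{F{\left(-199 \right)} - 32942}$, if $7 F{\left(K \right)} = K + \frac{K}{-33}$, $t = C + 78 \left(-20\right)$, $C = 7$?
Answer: $\frac{358743}{7615970} - \frac{231 \sqrt{38321}}{7615970} \approx 0.041167$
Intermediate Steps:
$L = \sqrt{38321} \approx 195.76$
$t = -1553$ ($t = 7 + 78 \left(-20\right) = 7 - 1560 = -1553$)
$F{\left(K \right)} = \frac{32 K}{231}$ ($F{\left(K \right)} = \frac{K + \frac{K}{-33}}{7} = \frac{K + K \left(- \frac{1}{33}\right)}{7} = \frac{K - \frac{K}{33}}{7} = \frac{\frac{32}{33} K}{7} = \frac{32 K}{231}$)
$\frac{L + t}{F{\left(-199 \right)} - 32942} = \frac{\sqrt{38321} - 1553}{\frac{32}{231} \left(-199\right) - 32942} = \frac{-1553 + \sqrt{38321}}{- \frac{6368}{231} - 32942} = \frac{-1553 + \sqrt{38321}}{- \frac{7615970}{231}} = \left(-1553 + \sqrt{38321}\right) \left(- \frac{231}{7615970}\right) = \frac{358743}{7615970} - \frac{231 \sqrt{38321}}{7615970}$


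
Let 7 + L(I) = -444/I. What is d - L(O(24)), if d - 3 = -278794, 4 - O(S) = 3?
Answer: -278340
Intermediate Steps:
O(S) = 1 (O(S) = 4 - 1*3 = 4 - 3 = 1)
d = -278791 (d = 3 - 278794 = -278791)
L(I) = -7 - 444/I
d - L(O(24)) = -278791 - (-7 - 444/1) = -278791 - (-7 - 444*1) = -278791 - (-7 - 444) = -278791 - 1*(-451) = -278791 + 451 = -278340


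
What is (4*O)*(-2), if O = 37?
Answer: -296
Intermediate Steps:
(4*O)*(-2) = (4*37)*(-2) = 148*(-2) = -296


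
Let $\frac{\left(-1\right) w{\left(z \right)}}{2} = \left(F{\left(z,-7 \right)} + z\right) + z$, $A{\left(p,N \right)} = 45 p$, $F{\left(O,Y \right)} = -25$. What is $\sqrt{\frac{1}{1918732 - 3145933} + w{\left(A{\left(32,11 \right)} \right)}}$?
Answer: $\frac{i \sqrt{8599387302256911}}{1227201} \approx 75.565 i$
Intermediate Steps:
$w{\left(z \right)} = 50 - 4 z$ ($w{\left(z \right)} = - 2 \left(\left(-25 + z\right) + z\right) = - 2 \left(-25 + 2 z\right) = 50 - 4 z$)
$\sqrt{\frac{1}{1918732 - 3145933} + w{\left(A{\left(32,11 \right)} \right)}} = \sqrt{\frac{1}{1918732 - 3145933} + \left(50 - 4 \cdot 45 \cdot 32\right)} = \sqrt{\frac{1}{-1227201} + \left(50 - 5760\right)} = \sqrt{- \frac{1}{1227201} + \left(50 - 5760\right)} = \sqrt{- \frac{1}{1227201} - 5710} = \sqrt{- \frac{7007317711}{1227201}} = \frac{i \sqrt{8599387302256911}}{1227201}$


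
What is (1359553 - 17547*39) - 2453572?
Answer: -1778352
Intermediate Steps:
(1359553 - 17547*39) - 2453572 = (1359553 - 684333) - 2453572 = 675220 - 2453572 = -1778352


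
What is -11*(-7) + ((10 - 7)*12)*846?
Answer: 30533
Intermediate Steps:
-11*(-7) + ((10 - 7)*12)*846 = 77 + (3*12)*846 = 77 + 36*846 = 77 + 30456 = 30533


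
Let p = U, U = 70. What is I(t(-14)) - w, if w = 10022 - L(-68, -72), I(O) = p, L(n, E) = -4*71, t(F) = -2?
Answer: -10236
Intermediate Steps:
p = 70
L(n, E) = -284
I(O) = 70
w = 10306 (w = 10022 - 1*(-284) = 10022 + 284 = 10306)
I(t(-14)) - w = 70 - 1*10306 = 70 - 10306 = -10236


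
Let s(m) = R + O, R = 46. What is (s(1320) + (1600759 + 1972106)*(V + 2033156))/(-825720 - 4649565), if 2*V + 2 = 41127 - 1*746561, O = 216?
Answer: -6003978115132/5475285 ≈ -1.0966e+6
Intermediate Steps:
V = -352718 (V = -1 + (41127 - 1*746561)/2 = -1 + (41127 - 746561)/2 = -1 + (1/2)*(-705434) = -1 - 352717 = -352718)
s(m) = 262 (s(m) = 46 + 216 = 262)
(s(1320) + (1600759 + 1972106)*(V + 2033156))/(-825720 - 4649565) = (262 + (1600759 + 1972106)*(-352718 + 2033156))/(-825720 - 4649565) = (262 + 3572865*1680438)/(-5475285) = (262 + 6003978114870)*(-1/5475285) = 6003978115132*(-1/5475285) = -6003978115132/5475285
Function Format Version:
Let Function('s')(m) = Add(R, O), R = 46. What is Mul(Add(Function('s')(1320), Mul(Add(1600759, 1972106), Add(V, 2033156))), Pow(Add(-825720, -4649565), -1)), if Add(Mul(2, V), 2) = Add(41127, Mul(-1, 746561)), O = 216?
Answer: Rational(-6003978115132, 5475285) ≈ -1.0966e+6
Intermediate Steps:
V = -352718 (V = Add(-1, Mul(Rational(1, 2), Add(41127, Mul(-1, 746561)))) = Add(-1, Mul(Rational(1, 2), Add(41127, -746561))) = Add(-1, Mul(Rational(1, 2), -705434)) = Add(-1, -352717) = -352718)
Function('s')(m) = 262 (Function('s')(m) = Add(46, 216) = 262)
Mul(Add(Function('s')(1320), Mul(Add(1600759, 1972106), Add(V, 2033156))), Pow(Add(-825720, -4649565), -1)) = Mul(Add(262, Mul(Add(1600759, 1972106), Add(-352718, 2033156))), Pow(Add(-825720, -4649565), -1)) = Mul(Add(262, Mul(3572865, 1680438)), Pow(-5475285, -1)) = Mul(Add(262, 6003978114870), Rational(-1, 5475285)) = Mul(6003978115132, Rational(-1, 5475285)) = Rational(-6003978115132, 5475285)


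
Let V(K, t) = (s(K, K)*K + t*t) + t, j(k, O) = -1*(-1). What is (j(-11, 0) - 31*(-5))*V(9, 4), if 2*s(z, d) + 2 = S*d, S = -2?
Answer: -10920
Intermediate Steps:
j(k, O) = 1
s(z, d) = -1 - d (s(z, d) = -1 + (-2*d)/2 = -1 - d)
V(K, t) = t + t**2 + K*(-1 - K) (V(K, t) = ((-1 - K)*K + t*t) + t = (K*(-1 - K) + t**2) + t = (t**2 + K*(-1 - K)) + t = t + t**2 + K*(-1 - K))
(j(-11, 0) - 31*(-5))*V(9, 4) = (1 - 31*(-5))*(4 + 4**2 - 1*9*(1 + 9)) = (1 + 155)*(4 + 16 - 1*9*10) = 156*(4 + 16 - 90) = 156*(-70) = -10920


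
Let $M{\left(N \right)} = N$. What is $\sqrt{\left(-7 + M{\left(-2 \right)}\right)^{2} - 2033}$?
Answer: $4 i \sqrt{122} \approx 44.181 i$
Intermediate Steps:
$\sqrt{\left(-7 + M{\left(-2 \right)}\right)^{2} - 2033} = \sqrt{\left(-7 - 2\right)^{2} - 2033} = \sqrt{\left(-9\right)^{2} - 2033} = \sqrt{81 - 2033} = \sqrt{-1952} = 4 i \sqrt{122}$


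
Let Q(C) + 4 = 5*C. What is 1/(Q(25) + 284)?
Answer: 1/405 ≈ 0.0024691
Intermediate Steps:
Q(C) = -4 + 5*C
1/(Q(25) + 284) = 1/((-4 + 5*25) + 284) = 1/((-4 + 125) + 284) = 1/(121 + 284) = 1/405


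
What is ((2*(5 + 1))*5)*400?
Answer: 24000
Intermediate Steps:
((2*(5 + 1))*5)*400 = ((2*6)*5)*400 = (12*5)*400 = 60*400 = 24000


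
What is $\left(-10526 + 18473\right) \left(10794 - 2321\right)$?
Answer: $67334931$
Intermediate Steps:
$\left(-10526 + 18473\right) \left(10794 - 2321\right) = 7947 \cdot 8473 = 67334931$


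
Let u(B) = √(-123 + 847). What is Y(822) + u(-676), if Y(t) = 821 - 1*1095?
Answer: -274 + 2*√181 ≈ -247.09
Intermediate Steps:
u(B) = 2*√181 (u(B) = √724 = 2*√181)
Y(t) = -274 (Y(t) = 821 - 1095 = -274)
Y(822) + u(-676) = -274 + 2*√181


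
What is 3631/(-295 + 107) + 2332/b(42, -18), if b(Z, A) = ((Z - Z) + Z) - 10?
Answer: 20139/376 ≈ 53.561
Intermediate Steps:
b(Z, A) = -10 + Z (b(Z, A) = (0 + Z) - 10 = Z - 10 = -10 + Z)
3631/(-295 + 107) + 2332/b(42, -18) = 3631/(-295 + 107) + 2332/(-10 + 42) = 3631/(-188) + 2332/32 = 3631*(-1/188) + 2332*(1/32) = -3631/188 + 583/8 = 20139/376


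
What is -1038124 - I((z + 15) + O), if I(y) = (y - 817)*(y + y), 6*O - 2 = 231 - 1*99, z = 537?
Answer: -6834428/9 ≈ -7.5938e+5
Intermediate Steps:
O = 67/3 (O = 1/3 + (231 - 1*99)/6 = 1/3 + (231 - 99)/6 = 1/3 + (1/6)*132 = 1/3 + 22 = 67/3 ≈ 22.333)
I(y) = 2*y*(-817 + y) (I(y) = (-817 + y)*(2*y) = 2*y*(-817 + y))
-1038124 - I((z + 15) + O) = -1038124 - 2*((537 + 15) + 67/3)*(-817 + ((537 + 15) + 67/3)) = -1038124 - 2*(552 + 67/3)*(-817 + (552 + 67/3)) = -1038124 - 2*1723*(-817 + 1723/3)/3 = -1038124 - 2*1723*(-728)/(3*3) = -1038124 - 1*(-2508688/9) = -1038124 + 2508688/9 = -6834428/9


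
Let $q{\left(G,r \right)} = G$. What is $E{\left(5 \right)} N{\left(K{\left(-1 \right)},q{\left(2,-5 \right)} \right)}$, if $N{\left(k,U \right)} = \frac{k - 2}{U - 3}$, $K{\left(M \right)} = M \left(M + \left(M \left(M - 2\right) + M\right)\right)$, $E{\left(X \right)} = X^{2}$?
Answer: $75$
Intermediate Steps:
$K{\left(M \right)} = M \left(2 M + M \left(-2 + M\right)\right)$ ($K{\left(M \right)} = M \left(M + \left(M \left(M - 2\right) + M\right)\right) = M \left(M + \left(M \left(-2 + M\right) + M\right)\right) = M \left(M + \left(M + M \left(-2 + M\right)\right)\right) = M \left(2 M + M \left(-2 + M\right)\right)$)
$N{\left(k,U \right)} = \frac{-2 + k}{-3 + U}$
$E{\left(5 \right)} N{\left(K{\left(-1 \right)},q{\left(2,-5 \right)} \right)} = 5^{2} \frac{-2 + \left(-1\right)^{3}}{-3 + 2} = 25 \frac{-2 - 1}{-1} = 25 \left(\left(-1\right) \left(-3\right)\right) = 25 \cdot 3 = 75$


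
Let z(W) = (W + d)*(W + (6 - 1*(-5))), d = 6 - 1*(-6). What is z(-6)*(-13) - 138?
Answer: -528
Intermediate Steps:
d = 12 (d = 6 + 6 = 12)
z(W) = (11 + W)*(12 + W) (z(W) = (W + 12)*(W + (6 - 1*(-5))) = (12 + W)*(W + (6 + 5)) = (12 + W)*(W + 11) = (12 + W)*(11 + W) = (11 + W)*(12 + W))
z(-6)*(-13) - 138 = (132 + (-6)² + 23*(-6))*(-13) - 138 = (132 + 36 - 138)*(-13) - 138 = 30*(-13) - 138 = -390 - 138 = -528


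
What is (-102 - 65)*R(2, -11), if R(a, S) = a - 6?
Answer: 668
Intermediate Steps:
R(a, S) = -6 + a
(-102 - 65)*R(2, -11) = (-102 - 65)*(-6 + 2) = -167*(-4) = 668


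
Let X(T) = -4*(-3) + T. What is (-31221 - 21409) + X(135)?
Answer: -52483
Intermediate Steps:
X(T) = 12 + T
(-31221 - 21409) + X(135) = (-31221 - 21409) + (12 + 135) = -52630 + 147 = -52483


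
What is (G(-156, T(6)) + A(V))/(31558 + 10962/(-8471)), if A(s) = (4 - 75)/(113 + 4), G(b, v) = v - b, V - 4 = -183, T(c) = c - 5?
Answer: 77501179/15638036076 ≈ 0.0049559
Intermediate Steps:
T(c) = -5 + c
V = -179 (V = 4 - 183 = -179)
A(s) = -71/117
(G(-156, T(6)) + A(V))/(31558 + 10962/(-8471)) = (((-5 + 6) - 1*(-156)) - 71/117)/(31558 + 10962/(-8471)) = ((1 + 156) - 71/117)/(31558 + 10962*(-1/8471)) = (157 - 71/117)/(31558 - 10962/8471) = 18298/(117*(267316856/8471)) = (18298/117)*(8471/267316856) = 77501179/15638036076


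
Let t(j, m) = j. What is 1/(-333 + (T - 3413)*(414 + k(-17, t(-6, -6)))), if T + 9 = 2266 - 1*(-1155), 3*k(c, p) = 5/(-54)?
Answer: -162/121009 ≈ -0.0013387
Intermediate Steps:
k(c, p) = -5/162 (k(c, p) = (5/(-54))/3 = (5*(-1/54))/3 = (⅓)*(-5/54) = -5/162)
T = 3412 (T = -9 + (2266 - 1*(-1155)) = -9 + (2266 + 1155) = -9 + 3421 = 3412)
1/(-333 + (T - 3413)*(414 + k(-17, t(-6, -6)))) = 1/(-333 + (3412 - 3413)*(414 - 5/162)) = 1/(-333 - 1*67063/162) = 1/(-333 - 67063/162) = 1/(-121009/162) = -162/121009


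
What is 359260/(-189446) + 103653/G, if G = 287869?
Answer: -41891585351/27267815287 ≈ -1.5363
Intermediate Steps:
359260/(-189446) + 103653/G = 359260/(-189446) + 103653/287869 = 359260*(-1/189446) + 103653*(1/287869) = -179630/94723 + 103653/287869 = -41891585351/27267815287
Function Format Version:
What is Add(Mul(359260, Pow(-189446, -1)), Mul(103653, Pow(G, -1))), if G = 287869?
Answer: Rational(-41891585351, 27267815287) ≈ -1.5363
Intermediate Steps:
Add(Mul(359260, Pow(-189446, -1)), Mul(103653, Pow(G, -1))) = Add(Mul(359260, Pow(-189446, -1)), Mul(103653, Pow(287869, -1))) = Add(Mul(359260, Rational(-1, 189446)), Mul(103653, Rational(1, 287869))) = Add(Rational(-179630, 94723), Rational(103653, 287869)) = Rational(-41891585351, 27267815287)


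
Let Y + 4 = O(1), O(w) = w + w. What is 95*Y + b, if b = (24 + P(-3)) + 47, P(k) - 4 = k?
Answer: -118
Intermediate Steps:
O(w) = 2*w
P(k) = 4 + k
Y = -2 (Y = -4 + 2*1 = -4 + 2 = -2)
b = 72 (b = (24 + (4 - 3)) + 47 = (24 + 1) + 47 = 25 + 47 = 72)
95*Y + b = 95*(-2) + 72 = -190 + 72 = -118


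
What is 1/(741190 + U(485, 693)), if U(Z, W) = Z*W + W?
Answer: 1/1077988 ≈ 9.2765e-7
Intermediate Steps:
U(Z, W) = W + W*Z (U(Z, W) = W*Z + W = W + W*Z)
1/(741190 + U(485, 693)) = 1/(741190 + 693*(1 + 485)) = 1/(741190 + 693*486) = 1/(741190 + 336798) = 1/1077988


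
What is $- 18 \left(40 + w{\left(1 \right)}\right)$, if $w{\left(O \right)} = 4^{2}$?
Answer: $-1008$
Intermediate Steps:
$w{\left(O \right)} = 16$
$- 18 \left(40 + w{\left(1 \right)}\right) = - 18 \left(40 + 16\right) = \left(-18\right) 56 = -1008$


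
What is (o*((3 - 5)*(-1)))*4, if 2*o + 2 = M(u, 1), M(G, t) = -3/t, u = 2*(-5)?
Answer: -20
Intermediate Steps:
u = -10
o = -5/2 (o = -1 + (-3/1)/2 = -1 + (-3*1)/2 = -1 + (½)*(-3) = -1 - 3/2 = -5/2 ≈ -2.5000)
(o*((3 - 5)*(-1)))*4 = -5*(3 - 5)*(-1)/2*4 = -(-5)*(-1)*4 = -5/2*2*4 = -5*4 = -20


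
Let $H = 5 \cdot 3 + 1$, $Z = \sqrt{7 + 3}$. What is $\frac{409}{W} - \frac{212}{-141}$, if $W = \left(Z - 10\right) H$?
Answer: $- \frac{9047}{6768} - \frac{409 \sqrt{10}}{1440} \approx -2.2349$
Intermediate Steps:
$Z = \sqrt{10} \approx 3.1623$
$H = 16$ ($H = 15 + 1 = 16$)
$W = -160 + 16 \sqrt{10}$ ($W = \left(\sqrt{10} - 10\right) 16 = \left(-10 + \sqrt{10}\right) 16 = -160 + 16 \sqrt{10} \approx -109.4$)
$\frac{409}{W} - \frac{212}{-141} = \frac{409}{-160 + 16 \sqrt{10}} - \frac{212}{-141} = \frac{409}{-160 + 16 \sqrt{10}} - - \frac{212}{141} = \frac{409}{-160 + 16 \sqrt{10}} + \frac{212}{141} = \frac{212}{141} + \frac{409}{-160 + 16 \sqrt{10}}$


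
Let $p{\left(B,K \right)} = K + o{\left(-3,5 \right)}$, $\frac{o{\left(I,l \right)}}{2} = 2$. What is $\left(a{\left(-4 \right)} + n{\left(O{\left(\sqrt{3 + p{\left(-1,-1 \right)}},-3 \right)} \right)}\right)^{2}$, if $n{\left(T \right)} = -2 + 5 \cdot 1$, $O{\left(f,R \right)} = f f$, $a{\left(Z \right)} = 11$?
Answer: $196$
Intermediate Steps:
$o{\left(I,l \right)} = 4$ ($o{\left(I,l \right)} = 2 \cdot 2 = 4$)
$p{\left(B,K \right)} = 4 + K$ ($p{\left(B,K \right)} = K + 4 = 4 + K$)
$O{\left(f,R \right)} = f^{2}$
$n{\left(T \right)} = 3$ ($n{\left(T \right)} = -2 + 5 = 3$)
$\left(a{\left(-4 \right)} + n{\left(O{\left(\sqrt{3 + p{\left(-1,-1 \right)}},-3 \right)} \right)}\right)^{2} = \left(11 + 3\right)^{2} = 14^{2} = 196$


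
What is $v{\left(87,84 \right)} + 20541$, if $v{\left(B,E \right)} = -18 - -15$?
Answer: $20538$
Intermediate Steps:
$v{\left(B,E \right)} = -3$ ($v{\left(B,E \right)} = -18 + 15 = -3$)
$v{\left(87,84 \right)} + 20541 = -3 + 20541 = 20538$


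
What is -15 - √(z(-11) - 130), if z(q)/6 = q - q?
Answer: -15 - I*√130 ≈ -15.0 - 11.402*I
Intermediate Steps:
z(q) = 0 (z(q) = 6*(q - q) = 6*0 = 0)
-15 - √(z(-11) - 130) = -15 - √(0 - 130) = -15 - √(-130) = -15 - I*√130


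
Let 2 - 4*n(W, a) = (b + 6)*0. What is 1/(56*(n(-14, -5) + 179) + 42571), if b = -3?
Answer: 1/52623 ≈ 1.9003e-5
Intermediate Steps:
n(W, a) = ½ (n(W, a) = ½ - (-3 + 6)*0/4 = ½ - 3*0/4 = ½ - ¼*0 = ½ + 0 = ½)
1/(56*(n(-14, -5) + 179) + 42571) = 1/(56*(½ + 179) + 42571) = 1/(56*(359/2) + 42571) = 1/(10052 + 42571) = 1/52623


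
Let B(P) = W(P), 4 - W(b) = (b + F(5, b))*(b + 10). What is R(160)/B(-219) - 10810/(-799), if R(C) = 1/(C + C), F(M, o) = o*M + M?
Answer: 20135267183/1488258880 ≈ 13.529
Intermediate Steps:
F(M, o) = M + M*o (F(M, o) = M*o + M = M + M*o)
R(C) = 1/(2*C)
W(b) = 4 - (5 + 6*b)*(10 + b) (W(b) = 4 - (b + 5*(1 + b))*(b + 10) = 4 - (b + (5 + 5*b))*(10 + b) = 4 - (5 + 6*b)*(10 + b))
B(P) = -46 - 65*P - 6*P²
R(160)/B(-219) - 10810/(-799) = ((½)/160)/(-46 - 65*(-219) - 6*(-219)²) - 10810/(-799) = ((½)*(1/160))/(-46 + 14235 - 6*47961) - 10810*(-1/799) = 1/(320*(-46 + 14235 - 287766)) + 230/17 = (1/320)/(-273577) + 230/17 = (1/320)*(-1/273577) + 230/17 = -1/87544640 + 230/17 = 20135267183/1488258880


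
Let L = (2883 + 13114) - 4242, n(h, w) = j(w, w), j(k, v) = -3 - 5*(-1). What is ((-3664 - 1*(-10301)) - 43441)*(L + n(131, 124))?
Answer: -432704628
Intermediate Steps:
j(k, v) = 2 (j(k, v) = -3 + 5 = 2)
n(h, w) = 2
L = 11755 (L = 15997 - 4242 = 11755)
((-3664 - 1*(-10301)) - 43441)*(L + n(131, 124)) = ((-3664 - 1*(-10301)) - 43441)*(11755 + 2) = ((-3664 + 10301) - 43441)*11757 = (6637 - 43441)*11757 = -36804*11757 = -432704628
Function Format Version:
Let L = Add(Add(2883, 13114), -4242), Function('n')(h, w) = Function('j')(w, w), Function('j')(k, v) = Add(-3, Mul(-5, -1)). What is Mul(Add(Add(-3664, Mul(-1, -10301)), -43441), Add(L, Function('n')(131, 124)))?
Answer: -432704628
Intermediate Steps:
Function('j')(k, v) = 2 (Function('j')(k, v) = Add(-3, 5) = 2)
Function('n')(h, w) = 2
L = 11755 (L = Add(15997, -4242) = 11755)
Mul(Add(Add(-3664, Mul(-1, -10301)), -43441), Add(L, Function('n')(131, 124))) = Mul(Add(Add(-3664, Mul(-1, -10301)), -43441), Add(11755, 2)) = Mul(Add(Add(-3664, 10301), -43441), 11757) = Mul(Add(6637, -43441), 11757) = Mul(-36804, 11757) = -432704628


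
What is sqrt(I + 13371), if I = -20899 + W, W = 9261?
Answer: sqrt(1733) ≈ 41.629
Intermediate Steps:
I = -11638 (I = -20899 + 9261 = -11638)
sqrt(I + 13371) = sqrt(-11638 + 13371) = sqrt(1733)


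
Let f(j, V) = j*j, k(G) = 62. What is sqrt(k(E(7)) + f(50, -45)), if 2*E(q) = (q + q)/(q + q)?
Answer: sqrt(2562) ≈ 50.616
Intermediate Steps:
E(q) = 1/2 (E(q) = ((q + q)/(q + q))/2 = ((2*q)/((2*q)))/2 = ((2*q)*(1/(2*q)))/2 = (1/2)*1 = 1/2)
f(j, V) = j**2
sqrt(k(E(7)) + f(50, -45)) = sqrt(62 + 50**2) = sqrt(62 + 2500) = sqrt(2562)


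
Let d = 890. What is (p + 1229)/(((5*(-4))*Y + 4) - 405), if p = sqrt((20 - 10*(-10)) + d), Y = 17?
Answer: -1229/741 - sqrt(1010)/741 ≈ -1.7015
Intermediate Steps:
p = sqrt(1010) (p = sqrt((20 - 10*(-10)) + 890) = sqrt((20 + 100) + 890) = sqrt(120 + 890) = sqrt(1010) ≈ 31.780)
(p + 1229)/(((5*(-4))*Y + 4) - 405) = (sqrt(1010) + 1229)/(((5*(-4))*17 + 4) - 405) = (1229 + sqrt(1010))/((-20*17 + 4) - 405) = (1229 + sqrt(1010))/((-340 + 4) - 405) = (1229 + sqrt(1010))/(-336 - 405) = (1229 + sqrt(1010))/(-741) = (1229 + sqrt(1010))*(-1/741) = -1229/741 - sqrt(1010)/741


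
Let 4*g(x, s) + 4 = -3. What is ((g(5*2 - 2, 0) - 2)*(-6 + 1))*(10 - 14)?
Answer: -75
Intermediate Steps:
g(x, s) = -7/4 (g(x, s) = -1 + (¼)*(-3) = -1 - ¾ = -7/4)
((g(5*2 - 2, 0) - 2)*(-6 + 1))*(10 - 14) = ((-7/4 - 2)*(-6 + 1))*(10 - 14) = -15/4*(-5)*(-4) = (75/4)*(-4) = -75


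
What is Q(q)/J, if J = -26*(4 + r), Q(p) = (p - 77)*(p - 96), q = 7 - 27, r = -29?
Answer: 5626/325 ≈ 17.311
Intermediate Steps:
q = -20
Q(p) = (-96 + p)*(-77 + p) (Q(p) = (-77 + p)*(-96 + p) = (-96 + p)*(-77 + p))
J = 650 (J = -26*(4 - 29) = -26*(-25) = 650)
Q(q)/J = (7392 + (-20)² - 173*(-20))/650 = (7392 + 400 + 3460)*(1/650) = 11252*(1/650) = 5626/325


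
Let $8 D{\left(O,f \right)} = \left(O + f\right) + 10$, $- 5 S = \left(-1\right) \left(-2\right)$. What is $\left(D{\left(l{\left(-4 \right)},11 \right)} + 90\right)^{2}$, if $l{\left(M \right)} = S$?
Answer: $\frac{13712209}{1600} \approx 8570.1$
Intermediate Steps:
$S = - \frac{2}{5}$ ($S = - \frac{\left(-1\right) \left(-2\right)}{5} = \left(- \frac{1}{5}\right) 2 = - \frac{2}{5} \approx -0.4$)
$l{\left(M \right)} = - \frac{2}{5}$
$D{\left(O,f \right)} = \frac{5}{4} + \frac{O}{8} + \frac{f}{8}$ ($D{\left(O,f \right)} = \frac{\left(O + f\right) + 10}{8} = \frac{10 + O + f}{8} = \frac{5}{4} + \frac{O}{8} + \frac{f}{8}$)
$\left(D{\left(l{\left(-4 \right)},11 \right)} + 90\right)^{2} = \left(\left(\frac{5}{4} + \frac{1}{8} \left(- \frac{2}{5}\right) + \frac{1}{8} \cdot 11\right) + 90\right)^{2} = \left(\left(\frac{5}{4} - \frac{1}{20} + \frac{11}{8}\right) + 90\right)^{2} = \left(\frac{103}{40} + 90\right)^{2} = \left(\frac{3703}{40}\right)^{2} = \frac{13712209}{1600}$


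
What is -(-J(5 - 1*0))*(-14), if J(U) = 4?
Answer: -56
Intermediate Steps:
-(-J(5 - 1*0))*(-14) = -(-1*4)*(-14) = -(-4)*(-14) = -1*56 = -56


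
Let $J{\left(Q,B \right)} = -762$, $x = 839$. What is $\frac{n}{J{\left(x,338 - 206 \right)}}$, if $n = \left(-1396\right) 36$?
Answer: $\frac{8376}{127} \approx 65.953$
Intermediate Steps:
$n = -50256$
$\frac{n}{J{\left(x,338 - 206 \right)}} = - \frac{50256}{-762} = \left(-50256\right) \left(- \frac{1}{762}\right) = \frac{8376}{127}$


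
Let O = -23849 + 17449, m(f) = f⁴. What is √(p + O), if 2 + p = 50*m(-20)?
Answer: 31*√8318 ≈ 2827.3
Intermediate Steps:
p = 7999998 (p = -2 + 50*(-20)⁴ = -2 + 50*160000 = -2 + 8000000 = 7999998)
O = -6400
√(p + O) = √(7999998 - 6400) = √7993598 = 31*√8318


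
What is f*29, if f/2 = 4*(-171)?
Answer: -39672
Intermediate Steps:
f = -1368 (f = 2*(4*(-171)) = 2*(-684) = -1368)
f*29 = -1368*29 = -39672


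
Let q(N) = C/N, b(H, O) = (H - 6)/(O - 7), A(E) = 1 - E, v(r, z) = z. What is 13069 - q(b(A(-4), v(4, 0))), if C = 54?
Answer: 12691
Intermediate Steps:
b(H, O) = (-6 + H)/(-7 + O)
q(N) = 54/N
13069 - q(b(A(-4), v(4, 0))) = 13069 - 54/((-6 + (1 - 1*(-4)))/(-7 + 0)) = 13069 - 54/((-6 + (1 + 4))/(-7)) = 13069 - 54/((-(-6 + 5)/7)) = 13069 - 54/((-1/7*(-1))) = 13069 - 54/1/7 = 13069 - 54*7 = 13069 - 1*378 = 13069 - 378 = 12691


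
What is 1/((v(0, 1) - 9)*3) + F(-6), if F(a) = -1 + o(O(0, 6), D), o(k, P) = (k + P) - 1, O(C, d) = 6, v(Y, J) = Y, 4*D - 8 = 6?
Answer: 403/54 ≈ 7.4630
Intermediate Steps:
D = 7/2 (D = 2 + (1/4)*6 = 2 + 3/2 = 7/2 ≈ 3.5000)
o(k, P) = -1 + P + k (o(k, P) = (P + k) - 1 = -1 + P + k)
F(a) = 15/2 (F(a) = -1 + (-1 + 7/2 + 6) = -1 + 17/2 = 15/2)
1/((v(0, 1) - 9)*3) + F(-6) = 1/((0 - 9)*3) + 15/2 = 1/(-9*3) + 15/2 = 1/(-27) + 15/2 = -1/27 + 15/2 = 403/54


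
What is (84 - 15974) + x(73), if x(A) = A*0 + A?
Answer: -15817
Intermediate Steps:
x(A) = A (x(A) = 0 + A = A)
(84 - 15974) + x(73) = (84 - 15974) + 73 = -15890 + 73 = -15817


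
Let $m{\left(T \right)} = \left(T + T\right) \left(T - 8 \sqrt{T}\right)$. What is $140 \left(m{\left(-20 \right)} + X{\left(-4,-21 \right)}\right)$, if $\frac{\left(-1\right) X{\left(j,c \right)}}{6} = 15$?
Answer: $99400 + 89600 i \sqrt{5} \approx 99400.0 + 2.0035 \cdot 10^{5} i$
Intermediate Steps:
$X{\left(j,c \right)} = -90$ ($X{\left(j,c \right)} = \left(-6\right) 15 = -90$)
$m{\left(T \right)} = 2 T \left(T - 8 \sqrt{T}\right)$
$140 \left(m{\left(-20 \right)} + X{\left(-4,-21 \right)}\right) = 140 \left(\left(- 16 \left(-20\right)^{\frac{3}{2}} + 2 \left(-20\right)^{2}\right) - 90\right) = 140 \left(\left(- 16 \left(- 40 i \sqrt{5}\right) + 2 \cdot 400\right) - 90\right) = 140 \left(\left(640 i \sqrt{5} + 800\right) - 90\right) = 140 \left(\left(800 + 640 i \sqrt{5}\right) - 90\right) = 140 \left(710 + 640 i \sqrt{5}\right) = 99400 + 89600 i \sqrt{5}$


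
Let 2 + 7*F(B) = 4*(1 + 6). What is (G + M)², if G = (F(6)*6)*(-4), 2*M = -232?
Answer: 2062096/49 ≈ 42084.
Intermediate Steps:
M = -116 (M = (½)*(-232) = -116)
F(B) = 26/7 (F(B) = -2/7 + (4*(1 + 6))/7 = -2/7 + (4*7)/7 = -2/7 + (⅐)*28 = -2/7 + 4 = 26/7)
G = -624/7 (G = ((26/7)*6)*(-4) = (156/7)*(-4) = -624/7 ≈ -89.143)
(G + M)² = (-624/7 - 116)² = (-1436/7)² = 2062096/49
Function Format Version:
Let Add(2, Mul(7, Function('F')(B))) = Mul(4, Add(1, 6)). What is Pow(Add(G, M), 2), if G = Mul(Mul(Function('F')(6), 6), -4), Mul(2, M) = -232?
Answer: Rational(2062096, 49) ≈ 42084.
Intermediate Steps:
M = -116 (M = Mul(Rational(1, 2), -232) = -116)
Function('F')(B) = Rational(26, 7) (Function('F')(B) = Add(Rational(-2, 7), Mul(Rational(1, 7), Mul(4, Add(1, 6)))) = Add(Rational(-2, 7), Mul(Rational(1, 7), Mul(4, 7))) = Add(Rational(-2, 7), Mul(Rational(1, 7), 28)) = Add(Rational(-2, 7), 4) = Rational(26, 7))
G = Rational(-624, 7) (G = Mul(Mul(Rational(26, 7), 6), -4) = Mul(Rational(156, 7), -4) = Rational(-624, 7) ≈ -89.143)
Pow(Add(G, M), 2) = Pow(Add(Rational(-624, 7), -116), 2) = Pow(Rational(-1436, 7), 2) = Rational(2062096, 49)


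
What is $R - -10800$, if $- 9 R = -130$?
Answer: $\frac{97330}{9} \approx 10814.0$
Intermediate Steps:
$R = \frac{130}{9}$ ($R = \left(- \frac{1}{9}\right) \left(-130\right) = \frac{130}{9} \approx 14.444$)
$R - -10800 = \frac{130}{9} - -10800 = \frac{130}{9} + 10800 = \frac{97330}{9}$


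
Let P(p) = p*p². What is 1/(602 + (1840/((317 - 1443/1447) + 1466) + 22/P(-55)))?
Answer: 19500344875/11759340041192 ≈ 0.0016583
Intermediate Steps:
P(p) = p³
1/(602 + (1840/((317 - 1443/1447) + 1466) + 22/P(-55))) = 1/(602 + (1840/((317 - 1443/1447) + 1466) + 22/((-55)³))) = 1/(602 + (1840/((317 - 1443*1/1447) + 1466) + 22/(-166375))) = 1/(602 + (1840/((317 - 1443/1447) + 1466) + 22*(-1/166375))) = 1/(602 + (1840/(457256/1447 + 1466) - 2/15125)) = 1/(602 + (1840/(2578558/1447) - 2/15125)) = 1/(602 + (1840*(1447/2578558) - 2/15125)) = 1/(602 + (1331240/1289279 - 2/15125)) = 1/(602 + 20132426442/19500344875) = 1/(11759340041192/19500344875) = 19500344875/11759340041192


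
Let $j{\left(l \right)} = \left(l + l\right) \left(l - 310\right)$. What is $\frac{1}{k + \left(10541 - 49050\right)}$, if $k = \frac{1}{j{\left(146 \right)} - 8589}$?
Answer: $- \frac{56477}{2174872794} \approx -2.5968 \cdot 10^{-5}$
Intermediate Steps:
$j{\left(l \right)} = 2 l \left(-310 + l\right)$
$k = - \frac{1}{56477}$ ($k = \frac{1}{2 \cdot 146 \left(-310 + 146\right) - 8589} = \frac{1}{2 \cdot 146 \left(-164\right) - 8589} = \frac{1}{-47888 - 8589} = \frac{1}{-56477} = - \frac{1}{56477} \approx -1.7706 \cdot 10^{-5}$)
$\frac{1}{k + \left(10541 - 49050\right)} = \frac{1}{- \frac{1}{56477} + \left(10541 - 49050\right)} = \frac{1}{- \frac{1}{56477} - 38509} = \frac{1}{- \frac{2174872794}{56477}} = - \frac{56477}{2174872794}$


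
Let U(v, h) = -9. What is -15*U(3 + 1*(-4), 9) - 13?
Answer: 122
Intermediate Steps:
-15*U(3 + 1*(-4), 9) - 13 = -15*(-9) - 13 = 135 - 13 = 122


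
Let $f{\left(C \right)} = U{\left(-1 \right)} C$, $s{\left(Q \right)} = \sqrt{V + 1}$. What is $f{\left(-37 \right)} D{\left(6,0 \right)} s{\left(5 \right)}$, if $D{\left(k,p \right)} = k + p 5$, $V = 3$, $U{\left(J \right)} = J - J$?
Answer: $0$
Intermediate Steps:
$U{\left(J \right)} = 0$
$s{\left(Q \right)} = 2$ ($s{\left(Q \right)} = \sqrt{3 + 1} = \sqrt{4} = 2$)
$D{\left(k,p \right)} = k + 5 p$
$f{\left(C \right)} = 0$ ($f{\left(C \right)} = 0 C = 0$)
$f{\left(-37 \right)} D{\left(6,0 \right)} s{\left(5 \right)} = 0 \left(6 + 5 \cdot 0\right) 2 = 0 \left(6 + 0\right) 2 = 0 \cdot 6 \cdot 2 = 0 \cdot 12 = 0$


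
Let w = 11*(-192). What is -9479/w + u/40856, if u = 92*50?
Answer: 49623653/10785984 ≈ 4.6008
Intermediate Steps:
u = 4600
w = -2112
-9479/w + u/40856 = -9479/(-2112) + 4600/40856 = -9479*(-1/2112) + 4600*(1/40856) = 9479/2112 + 575/5107 = 49623653/10785984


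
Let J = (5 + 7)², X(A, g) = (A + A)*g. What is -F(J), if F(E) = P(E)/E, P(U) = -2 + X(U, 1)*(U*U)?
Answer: -2985983/72 ≈ -41472.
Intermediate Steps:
X(A, g) = 2*A*g (X(A, g) = (2*A)*g = 2*A*g)
P(U) = -2 + 2*U³ (P(U) = -2 + (2*U*1)*(U*U) = -2 + (2*U)*U² = -2 + 2*U³)
J = 144 (J = 12² = 144)
F(E) = (-2 + 2*E³)/E
-F(J) = -2*(-1 + 144³)/144 = -2*(-1 + 2985984)/144 = -2*2985983/144 = -1*2985983/72 = -2985983/72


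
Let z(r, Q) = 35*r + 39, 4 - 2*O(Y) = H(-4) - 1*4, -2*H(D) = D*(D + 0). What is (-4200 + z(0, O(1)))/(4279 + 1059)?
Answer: -4161/5338 ≈ -0.77951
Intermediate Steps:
H(D) = -D**2/2 (H(D) = -D*(D + 0)/2 = -D*D/2 = -D**2/2)
O(Y) = 8 (O(Y) = 2 - (-1/2*(-4)**2 - 1*4)/2 = 2 - (-1/2*16 - 4)/2 = 2 - (-8 - 4)/2 = 2 - 1/2*(-12) = 2 + 6 = 8)
z(r, Q) = 39 + 35*r
(-4200 + z(0, O(1)))/(4279 + 1059) = (-4200 + (39 + 35*0))/(4279 + 1059) = (-4200 + (39 + 0))/5338 = (-4200 + 39)*(1/5338) = -4161*1/5338 = -4161/5338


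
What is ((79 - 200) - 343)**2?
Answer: 215296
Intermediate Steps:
((79 - 200) - 343)**2 = (-121 - 343)**2 = (-464)**2 = 215296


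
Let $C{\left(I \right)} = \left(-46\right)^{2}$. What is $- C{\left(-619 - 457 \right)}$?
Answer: $-2116$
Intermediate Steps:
$C{\left(I \right)} = 2116$
$- C{\left(-619 - 457 \right)} = \left(-1\right) 2116 = -2116$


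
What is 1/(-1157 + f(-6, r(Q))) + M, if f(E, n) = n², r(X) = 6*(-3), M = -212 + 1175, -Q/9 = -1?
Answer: 802178/833 ≈ 963.00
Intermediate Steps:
Q = 9 (Q = -9*(-1) = 9)
M = 963
r(X) = -18
1/(-1157 + f(-6, r(Q))) + M = 1/(-1157 + (-18)²) + 963 = 1/(-1157 + 324) + 963 = 1/(-833) + 963 = -1/833 + 963 = 802178/833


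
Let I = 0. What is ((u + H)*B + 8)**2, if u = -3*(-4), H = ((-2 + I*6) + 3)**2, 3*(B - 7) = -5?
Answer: 53824/9 ≈ 5980.4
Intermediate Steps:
B = 16/3 (B = 7 + (1/3)*(-5) = 7 - 5/3 = 16/3 ≈ 5.3333)
H = 1 (H = ((-2 + 0*6) + 3)**2 = ((-2 + 0) + 3)**2 = (-2 + 3)**2 = 1**2 = 1)
u = 12
((u + H)*B + 8)**2 = ((12 + 1)*(16/3) + 8)**2 = (13*(16/3) + 8)**2 = (208/3 + 8)**2 = (232/3)**2 = 53824/9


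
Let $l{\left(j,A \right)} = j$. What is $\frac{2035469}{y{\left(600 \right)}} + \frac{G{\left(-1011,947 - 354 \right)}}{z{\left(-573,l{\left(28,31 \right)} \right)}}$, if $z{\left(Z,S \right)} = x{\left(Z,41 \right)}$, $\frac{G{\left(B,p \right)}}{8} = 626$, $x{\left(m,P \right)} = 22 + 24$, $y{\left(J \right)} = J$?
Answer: $\frac{48318187}{13800} \approx 3501.3$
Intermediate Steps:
$x{\left(m,P \right)} = 46$
$G{\left(B,p \right)} = 5008$ ($G{\left(B,p \right)} = 8 \cdot 626 = 5008$)
$z{\left(Z,S \right)} = 46$
$\frac{2035469}{y{\left(600 \right)}} + \frac{G{\left(-1011,947 - 354 \right)}}{z{\left(-573,l{\left(28,31 \right)} \right)}} = \frac{2035469}{600} + \frac{5008}{46} = 2035469 \cdot \frac{1}{600} + 5008 \cdot \frac{1}{46} = \frac{2035469}{600} + \frac{2504}{23} = \frac{48318187}{13800}$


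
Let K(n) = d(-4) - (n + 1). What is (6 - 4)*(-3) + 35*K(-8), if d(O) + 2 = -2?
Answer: 99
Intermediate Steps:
d(O) = -4 (d(O) = -2 - 2 = -4)
K(n) = -5 - n (K(n) = -4 - (n + 1) = -4 - (1 + n) = -4 + (-1 - n) = -5 - n)
(6 - 4)*(-3) + 35*K(-8) = (6 - 4)*(-3) + 35*(-5 - 1*(-8)) = 2*(-3) + 35*(-5 + 8) = -6 + 35*3 = -6 + 105 = 99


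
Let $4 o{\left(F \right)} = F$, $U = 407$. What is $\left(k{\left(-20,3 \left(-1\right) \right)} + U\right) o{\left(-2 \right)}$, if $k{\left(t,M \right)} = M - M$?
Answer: $- \frac{407}{2} \approx -203.5$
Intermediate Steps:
$k{\left(t,M \right)} = 0$
$o{\left(F \right)} = \frac{F}{4}$
$\left(k{\left(-20,3 \left(-1\right) \right)} + U\right) o{\left(-2 \right)} = \left(0 + 407\right) \frac{1}{4} \left(-2\right) = 407 \left(- \frac{1}{2}\right) = - \frac{407}{2}$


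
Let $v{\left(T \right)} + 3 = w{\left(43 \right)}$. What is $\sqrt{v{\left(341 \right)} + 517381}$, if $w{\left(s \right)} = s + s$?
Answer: $6 \sqrt{14374} \approx 719.35$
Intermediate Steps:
$w{\left(s \right)} = 2 s$
$v{\left(T \right)} = 83$ ($v{\left(T \right)} = -3 + 2 \cdot 43 = -3 + 86 = 83$)
$\sqrt{v{\left(341 \right)} + 517381} = \sqrt{83 + 517381} = \sqrt{517464} = 6 \sqrt{14374}$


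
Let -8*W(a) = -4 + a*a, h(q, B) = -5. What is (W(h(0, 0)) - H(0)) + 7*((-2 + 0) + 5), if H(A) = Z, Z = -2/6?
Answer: 449/24 ≈ 18.708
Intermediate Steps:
W(a) = ½ - a²/8 (W(a) = -(-4 + a*a)/8 = -(-4 + a²)/8 = ½ - a²/8)
Z = -⅓ (Z = -2*⅙ = -⅓ ≈ -0.33333)
H(A) = -⅓
(W(h(0, 0)) - H(0)) + 7*((-2 + 0) + 5) = ((½ - ⅛*(-5)²) - 1*(-⅓)) + 7*((-2 + 0) + 5) = ((½ - ⅛*25) + ⅓) + 7*(-2 + 5) = ((½ - 25/8) + ⅓) + 7*3 = (-21/8 + ⅓) + 21 = -55/24 + 21 = 449/24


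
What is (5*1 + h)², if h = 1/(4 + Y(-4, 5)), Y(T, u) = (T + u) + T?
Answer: 36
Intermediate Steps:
Y(T, u) = u + 2*T
h = 1 (h = 1/(4 + (5 + 2*(-4))) = 1/(4 + (5 - 8)) = 1/(4 - 3) = 1/1 = 1)
(5*1 + h)² = (5*1 + 1)² = (5 + 1)² = 6² = 36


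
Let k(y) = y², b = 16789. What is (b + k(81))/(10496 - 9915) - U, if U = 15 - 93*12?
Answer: 663031/581 ≈ 1141.2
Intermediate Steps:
U = -1101 (U = 15 - 1116 = -1101)
(b + k(81))/(10496 - 9915) - U = (16789 + 81²)/(10496 - 9915) - 1*(-1101) = (16789 + 6561)/581 + 1101 = 23350*(1/581) + 1101 = 23350/581 + 1101 = 663031/581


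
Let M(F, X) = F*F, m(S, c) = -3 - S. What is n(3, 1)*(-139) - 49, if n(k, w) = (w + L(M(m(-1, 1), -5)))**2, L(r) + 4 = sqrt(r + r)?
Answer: -2412 + 1668*sqrt(2) ≈ -53.092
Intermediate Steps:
M(F, X) = F**2
L(r) = -4 + sqrt(2)*sqrt(r) (L(r) = -4 + sqrt(r + r) = -4 + sqrt(2*r) = -4 + sqrt(2)*sqrt(r))
n(k, w) = (-4 + w + 2*sqrt(2))**2 (n(k, w) = (w + (-4 + sqrt(2)*sqrt((-3 - 1*(-1))**2)))**2 = (w + (-4 + sqrt(2)*sqrt((-3 + 1)**2)))**2 = (w + (-4 + sqrt(2)*sqrt((-2)**2)))**2 = (w + (-4 + sqrt(2)*sqrt(4)))**2 = (w + (-4 + sqrt(2)*2))**2 = (w + (-4 + 2*sqrt(2)))**2 = (-4 + w + 2*sqrt(2))**2)
n(3, 1)*(-139) - 49 = (-4 + 1 + 2*sqrt(2))**2*(-139) - 49 = (-3 + 2*sqrt(2))**2*(-139) - 49 = -139*(-3 + 2*sqrt(2))**2 - 49 = -49 - 139*(-3 + 2*sqrt(2))**2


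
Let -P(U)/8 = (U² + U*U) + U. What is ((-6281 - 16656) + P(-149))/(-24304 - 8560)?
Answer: 28997/2528 ≈ 11.470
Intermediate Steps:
P(U) = -16*U² - 8*U (P(U) = -8*((U² + U*U) + U) = -8*((U² + U²) + U) = -8*(2*U² + U) = -8*(U + 2*U²) = -16*U² - 8*U)
((-6281 - 16656) + P(-149))/(-24304 - 8560) = ((-6281 - 16656) - 8*(-149)*(1 + 2*(-149)))/(-24304 - 8560) = (-22937 - 8*(-149)*(1 - 298))/(-32864) = (-22937 - 8*(-149)*(-297))*(-1/32864) = (-22937 - 354024)*(-1/32864) = -376961*(-1/32864) = 28997/2528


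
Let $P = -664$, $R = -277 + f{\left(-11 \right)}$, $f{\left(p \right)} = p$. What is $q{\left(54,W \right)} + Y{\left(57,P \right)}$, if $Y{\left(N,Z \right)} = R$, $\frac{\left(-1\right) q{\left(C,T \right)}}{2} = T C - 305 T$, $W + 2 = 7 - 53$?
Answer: $-24384$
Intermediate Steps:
$W = -48$ ($W = -2 + \left(7 - 53\right) = -2 - 46 = -48$)
$q{\left(C,T \right)} = 610 T - 2 C T$ ($q{\left(C,T \right)} = - 2 \left(T C - 305 T\right) = - 2 \left(C T - 305 T\right) = - 2 \left(- 305 T + C T\right) = 610 T - 2 C T$)
$R = -288$ ($R = -277 - 11 = -288$)
$Y{\left(N,Z \right)} = -288$
$q{\left(54,W \right)} + Y{\left(57,P \right)} = 2 \left(-48\right) \left(305 - 54\right) - 288 = 2 \left(-48\right) 251 - 288 = -24096 - 288 = -24384$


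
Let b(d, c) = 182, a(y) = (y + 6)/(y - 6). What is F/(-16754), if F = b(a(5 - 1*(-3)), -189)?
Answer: -91/8377 ≈ -0.010863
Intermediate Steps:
a(y) = (6 + y)/(-6 + y)
F = 182
F/(-16754) = 182/(-16754) = 182*(-1/16754) = -91/8377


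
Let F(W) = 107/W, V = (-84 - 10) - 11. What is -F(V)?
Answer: 107/105 ≈ 1.0190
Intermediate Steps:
V = -105 (V = -94 - 11 = -105)
-F(V) = -107/(-105) = -107*(-1)/105 = -1*(-107/105) = 107/105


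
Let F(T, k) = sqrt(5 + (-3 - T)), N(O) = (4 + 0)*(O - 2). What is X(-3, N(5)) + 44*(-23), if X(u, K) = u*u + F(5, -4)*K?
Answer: -1003 + 12*I*sqrt(3) ≈ -1003.0 + 20.785*I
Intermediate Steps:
N(O) = -8 + 4*O (N(O) = 4*(-2 + O) = -8 + 4*O)
F(T, k) = sqrt(2 - T)
X(u, K) = u**2 + I*K*sqrt(3) (X(u, K) = u*u + sqrt(2 - 1*5)*K = u**2 + sqrt(2 - 5)*K = u**2 + sqrt(-3)*K = u**2 + (I*sqrt(3))*K = u**2 + I*K*sqrt(3))
X(-3, N(5)) + 44*(-23) = ((-3)**2 + I*(-8 + 4*5)*sqrt(3)) + 44*(-23) = (9 + I*(-8 + 20)*sqrt(3)) - 1012 = (9 + I*12*sqrt(3)) - 1012 = (9 + 12*I*sqrt(3)) - 1012 = -1003 + 12*I*sqrt(3)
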